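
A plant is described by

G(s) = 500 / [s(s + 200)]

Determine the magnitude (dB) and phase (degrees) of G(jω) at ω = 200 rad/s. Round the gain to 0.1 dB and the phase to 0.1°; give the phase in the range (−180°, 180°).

At s = jω = j200:
pole (s+200): 200 + j200 → |·| = √(200²+200²) = √80000 ≈ 282.84, ∠ = arctan(200/200) ≈ 45.00°
pole at origin: |s| = 200, ∠ = 90.00° (in denominator)
|G| = 500 / 56568 ≈ 0.0088389
Gain = 20 log₁₀(0.0088389) ≈ -41.07 dB
∠G = 0.00° − 135.00° = -135.00°

-41.1 dB, -135.0°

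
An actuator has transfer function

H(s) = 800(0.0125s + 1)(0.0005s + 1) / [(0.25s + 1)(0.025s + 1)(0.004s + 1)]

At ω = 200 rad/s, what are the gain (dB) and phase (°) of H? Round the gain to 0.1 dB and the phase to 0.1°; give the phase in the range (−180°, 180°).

At ω = 200 rad/s:
zero (1 + j200·0.0125) = 1 + j2.5 → |·| ≈ 2.6926, ∠ ≈ 68.20°
zero (1 + j200·0.0005) = 1 + j0.1 → |·| ≈ 1.005, ∠ ≈ 5.71°
pole (1 + j200·0.25) = 1 + j50 → |·| ≈ 50.01, ∠ ≈ 88.85°
pole (1 + j200·0.025) = 1 + j5 → |·| ≈ 5.099, ∠ ≈ 78.69°
pole (1 + j200·0.004) = 1 + j0.8 → |·| ≈ 1.2806, ∠ ≈ 38.66°
|H| = 800 · 2.6926 · 1.005 / (50.01 · 5.099 · 1.2806) ≈ 6.6294
Gain = 20 log₁₀(6.6294) ≈ 16.43 dB
∠H = (68.20° + 5.71°) − (88.85° + 78.69° + 38.66°) = -132.29°

16.4 dB, -132.3°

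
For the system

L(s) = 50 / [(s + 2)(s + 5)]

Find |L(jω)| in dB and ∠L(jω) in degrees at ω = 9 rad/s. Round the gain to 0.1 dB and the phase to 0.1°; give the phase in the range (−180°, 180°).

At s = jω = j9:
pole (s+2): 2 + j9 → |·| = √(2²+9²) = √85 ≈ 9.2195, ∠ = arctan(9/2) ≈ 77.47°
pole (s+5): 5 + j9 → |·| = √(5²+9²) = √106 ≈ 10.296, ∠ = arctan(9/5) ≈ 60.95°
|L| = 50 / 94.924 ≈ 0.52674
Gain = 20 log₁₀(0.52674) ≈ -5.57 dB
∠L = 0.00° − 138.42° = -138.42°

-5.6 dB, -138.4°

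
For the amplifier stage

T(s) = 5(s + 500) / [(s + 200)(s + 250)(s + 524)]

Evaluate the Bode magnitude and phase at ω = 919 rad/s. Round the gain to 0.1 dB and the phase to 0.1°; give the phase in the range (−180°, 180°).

-105.2 dB, -151.4°

At s = jω = j919:
zero (s+500): 500 + j919 → |·| = √(500²+919²) = √1094561 ≈ 1046.2, ∠ = arctan(919/500) ≈ 61.45°
pole (s+200): 200 + j919 → |·| = √(200²+919²) = √884561 ≈ 940.51, ∠ = arctan(919/200) ≈ 77.72°
pole (s+250): 250 + j919 → |·| = √(250²+919²) = √907061 ≈ 952.4, ∠ = arctan(919/250) ≈ 74.78°
pole (s+524): 524 + j919 → |·| = √(524²+919²) = √1119137 ≈ 1057.9, ∠ = arctan(919/524) ≈ 60.31°
|T| = 5 · 1046.2 / 9.4761e+08 ≈ 5.5202e-06
Gain = 20 log₁₀(5.5202e-06) ≈ -105.16 dB
∠T = 61.45° − 212.81° = -151.36°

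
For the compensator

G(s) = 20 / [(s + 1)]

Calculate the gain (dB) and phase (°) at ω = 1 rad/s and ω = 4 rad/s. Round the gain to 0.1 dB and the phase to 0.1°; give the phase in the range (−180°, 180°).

ω = 1: 23.0 dB, -45.0°; ω = 4: 13.7 dB, -76.0°

At ω = 1 rad/s:
pole (1 + j1·1) = 1 + j1 → |·| ≈ 1.4142, ∠ ≈ 45.00°
|G| = 20 · 1 / (1.4142) ≈ 14.142
Gain = 20 log₁₀(14.142) ≈ 23.01 dB
∠G = (0°) − (45.00°) = -45.00°

At ω = 4 rad/s:
pole (1 + j4·1) = 1 + j4 → |·| ≈ 4.1231, ∠ ≈ 75.96°
|G| = 20 · 1 / (4.1231) ≈ 4.8507
Gain = 20 log₁₀(4.8507) ≈ 13.72 dB
∠G = (0°) − (75.96°) = -75.96°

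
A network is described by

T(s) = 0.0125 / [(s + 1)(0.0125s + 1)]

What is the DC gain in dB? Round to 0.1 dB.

-38.1 dB

T(0) = 0.0125 · 1 / 1 = 0.0125
20 log₁₀(0.0125) ≈ -38.06 dB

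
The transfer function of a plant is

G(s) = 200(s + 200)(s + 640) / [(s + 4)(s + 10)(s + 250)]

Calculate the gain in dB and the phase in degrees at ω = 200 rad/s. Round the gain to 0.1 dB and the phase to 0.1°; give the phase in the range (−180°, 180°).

At s = jω = j200:
zero (s+200): 200 + j200 → |·| = √(200²+200²) = √80000 ≈ 282.84, ∠ = arctan(200/200) ≈ 45.00°
zero (s+640): 640 + j200 → |·| = √(640²+200²) = √449600 ≈ 670.52, ∠ = arctan(200/640) ≈ 17.35°
pole (s+4): 4 + j200 → |·| = √(4²+200²) = √40016 ≈ 200.04, ∠ = arctan(200/4) ≈ 88.85°
pole (s+10): 10 + j200 → |·| = √(10²+200²) = √40100 ≈ 200.25, ∠ = arctan(200/10) ≈ 87.14°
pole (s+250): 250 + j200 → |·| = √(250²+200²) = √102500 ≈ 320.16, ∠ = arctan(200/250) ≈ 38.66°
|G| = 200 · 1.8965e+05 / 1.2825e+07 ≈ 2.9575
Gain = 20 log₁₀(2.9575) ≈ 9.42 dB
∠G = 62.35° − 214.65° = -152.30°

9.4 dB, -152.3°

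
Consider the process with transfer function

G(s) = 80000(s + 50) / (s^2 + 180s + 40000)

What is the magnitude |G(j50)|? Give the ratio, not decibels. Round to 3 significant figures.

At s = jω = j50:
zero (s+50): 50 + j50 → |·| = √(50²+50²) = √5000 ≈ 70.711, ∠ = arctan(50/50) ≈ 45.00°
quadratic: (j50)² + 180·j50 + 40000 = 37500 + j9000 → |·| ≈ 38565, ∠ ≈ 13.50°
|G| = 80000 · 70.711 / 38565 ≈ 146.68

147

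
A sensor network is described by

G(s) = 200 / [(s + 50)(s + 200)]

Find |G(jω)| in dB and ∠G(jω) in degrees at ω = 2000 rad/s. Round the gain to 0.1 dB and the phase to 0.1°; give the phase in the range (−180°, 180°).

-86.1 dB, -172.9°

At s = jω = j2000:
pole (s+50): 50 + j2000 → |·| = √(50²+2000²) = √4002500 ≈ 2000.6, ∠ = arctan(2000/50) ≈ 88.57°
pole (s+200): 200 + j2000 → |·| = √(200²+2000²) = √4040000 ≈ 2010, ∠ = arctan(2000/200) ≈ 84.29°
|G| = 200 / 4.0212e+06 ≈ 4.9736e-05
Gain = 20 log₁₀(4.9736e-05) ≈ -86.07 dB
∠G = 0.00° − 172.86° = -172.86°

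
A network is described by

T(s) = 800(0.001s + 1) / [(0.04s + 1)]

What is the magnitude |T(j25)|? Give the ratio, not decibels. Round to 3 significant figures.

At ω = 25 rad/s:
zero (1 + j25·0.001) = 1 + j0.025 → |·| ≈ 1.0003, ∠ ≈ 1.43°
pole (1 + j25·0.04) = 1 + j1 → |·| ≈ 1.4142, ∠ ≈ 45.00°
|T| = 800 · 1.0003 / (1.4142) ≈ 565.86

566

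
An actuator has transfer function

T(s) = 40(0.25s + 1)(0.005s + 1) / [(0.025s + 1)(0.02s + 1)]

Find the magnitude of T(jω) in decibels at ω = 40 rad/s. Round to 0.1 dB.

47.1 dB

At ω = 40 rad/s:
zero (1 + j40·0.25) = 1 + j10 → |·| ≈ 10.05, ∠ ≈ 84.29°
zero (1 + j40·0.005) = 1 + j0.2 → |·| ≈ 1.0198, ∠ ≈ 11.31°
pole (1 + j40·0.025) = 1 + j1 → |·| ≈ 1.4142, ∠ ≈ 45.00°
pole (1 + j40·0.02) = 1 + j0.8 → |·| ≈ 1.2806, ∠ ≈ 38.66°
|T| = 40 · 10.05 · 1.0198 / (1.4142 · 1.2806) ≈ 226.37
Gain = 20 log₁₀(226.37) ≈ 47.10 dB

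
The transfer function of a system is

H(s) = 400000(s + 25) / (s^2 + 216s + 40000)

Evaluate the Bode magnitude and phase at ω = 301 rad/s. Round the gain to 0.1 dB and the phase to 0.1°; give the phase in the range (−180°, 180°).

At s = jω = j301:
zero (s+25): 25 + j301 → |·| = √(25²+301²) = √91226 ≈ 302.04, ∠ = arctan(301/25) ≈ 85.25°
quadratic: (j301)² + 216·j301 + 40000 = -50601 + j65016 → |·| ≈ 82387, ∠ ≈ 127.89°
|H| = 400000 · 302.04 / 82387 ≈ 1466.4
Gain = 20 log₁₀(1466.4) ≈ 63.33 dB
∠H = 85.25° − 127.89° = -42.64°

63.3 dB, -42.6°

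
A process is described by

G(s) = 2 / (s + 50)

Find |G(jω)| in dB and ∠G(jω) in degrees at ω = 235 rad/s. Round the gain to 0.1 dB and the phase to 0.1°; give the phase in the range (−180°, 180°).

At s = jω = j235:
pole (s+50): 50 + j235 → |·| = √(50²+235²) = √57725 ≈ 240.26, ∠ = arctan(235/50) ≈ 77.99°
|G| = 2 / 240.26 ≈ 0.0083243
Gain = 20 log₁₀(0.0083243) ≈ -41.59 dB
∠G = 0.00° − 77.99° = -77.99°

-41.6 dB, -78.0°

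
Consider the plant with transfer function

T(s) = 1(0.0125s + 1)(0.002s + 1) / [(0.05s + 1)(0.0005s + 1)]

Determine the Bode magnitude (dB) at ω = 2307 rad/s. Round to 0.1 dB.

-2.2 dB

At ω = 2307 rad/s:
zero (1 + j2307·0.0125) = 1 + j28.8375 → |·| ≈ 28.855, ∠ ≈ 88.01°
zero (1 + j2307·0.002) = 1 + j4.614 → |·| ≈ 4.7211, ∠ ≈ 77.77°
pole (1 + j2307·0.05) = 1 + j115.35 → |·| ≈ 115.35, ∠ ≈ 89.50°
pole (1 + j2307·0.0005) = 1 + j1.1535 → |·| ≈ 1.5266, ∠ ≈ 49.08°
|T| = 1 · 28.855 · 4.7211 / (115.35 · 1.5266) ≈ 0.77361
Gain = 20 log₁₀(0.77361) ≈ -2.23 dB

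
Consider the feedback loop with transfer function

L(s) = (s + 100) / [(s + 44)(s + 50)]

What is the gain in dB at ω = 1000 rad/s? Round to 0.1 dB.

-60.0 dB

At s = jω = j1000:
zero (s+100): 100 + j1000 → |·| = √(100²+1000²) = √1010000 ≈ 1005, ∠ = arctan(1000/100) ≈ 84.29°
pole (s+44): 44 + j1000 → |·| = √(44²+1000²) = √1001936 ≈ 1001, ∠ = arctan(1000/44) ≈ 87.48°
pole (s+50): 50 + j1000 → |·| = √(50²+1000²) = √1002500 ≈ 1001.2, ∠ = arctan(1000/50) ≈ 87.14°
|L| = 1 · 1005 / 1.0022e+06 ≈ 0.0010028
Gain = 20 log₁₀(0.0010028) ≈ -59.98 dB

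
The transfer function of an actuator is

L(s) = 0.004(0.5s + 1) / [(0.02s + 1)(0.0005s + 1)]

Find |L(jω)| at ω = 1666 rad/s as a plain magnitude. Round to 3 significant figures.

At ω = 1666 rad/s:
zero (1 + j1666·0.5) = 1 + j833 → |·| ≈ 833, ∠ ≈ 89.93°
pole (1 + j1666·0.02) = 1 + j33.32 → |·| ≈ 33.335, ∠ ≈ 88.28°
pole (1 + j1666·0.0005) = 1 + j0.833 → |·| ≈ 1.3015, ∠ ≈ 39.79°
|L| = 0.004 · 833 / (33.335 · 1.3015) ≈ 0.0768

0.0768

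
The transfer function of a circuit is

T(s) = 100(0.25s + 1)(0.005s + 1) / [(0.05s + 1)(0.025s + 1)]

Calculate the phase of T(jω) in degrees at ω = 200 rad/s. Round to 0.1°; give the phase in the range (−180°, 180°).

-29.1°

At ω = 200 rad/s:
zero (1 + j200·0.25) = 1 + j50 → |·| ≈ 50.01, ∠ ≈ 88.85°
zero (1 + j200·0.005) = 1 + j1 → |·| ≈ 1.4142, ∠ ≈ 45.00°
pole (1 + j200·0.05) = 1 + j10 → |·| ≈ 10.05, ∠ ≈ 84.29°
pole (1 + j200·0.025) = 1 + j5 → |·| ≈ 5.099, ∠ ≈ 78.69°
∠T = (88.85° + 45.00°) − (84.29° + 78.69°) = -29.13°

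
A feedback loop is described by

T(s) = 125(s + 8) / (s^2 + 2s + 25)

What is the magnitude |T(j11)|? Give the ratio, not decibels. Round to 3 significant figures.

17.3

At s = jω = j11:
zero (s+8): 8 + j11 → |·| = √(8²+11²) = √185 ≈ 13.601, ∠ = arctan(11/8) ≈ 53.97°
quadratic: (j11)² + 2·j11 + 25 = -96 + j22 → |·| ≈ 98.489, ∠ ≈ 167.09°
|T| = 125 · 13.601 / 98.489 ≈ 17.262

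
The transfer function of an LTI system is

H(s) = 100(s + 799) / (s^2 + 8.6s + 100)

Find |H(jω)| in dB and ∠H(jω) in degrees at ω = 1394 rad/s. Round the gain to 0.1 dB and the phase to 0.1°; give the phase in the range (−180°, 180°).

-21.7 dB, -119.5°

At s = jω = j1394:
zero (s+799): 799 + j1394 → |·| = √(799²+1394²) = √2581637 ≈ 1606.7, ∠ = arctan(1394/799) ≈ 60.18°
quadratic: (j1394)² + 8.6·j1394 + 100 = -1943136 + j11988.4 → |·| ≈ 1.9432e+06, ∠ ≈ 179.65°
|H| = 100 · 1606.7 / 1.9432e+06 ≈ 0.082683
Gain = 20 log₁₀(0.082683) ≈ -21.65 dB
∠H = 60.18° − 179.65° = -119.47°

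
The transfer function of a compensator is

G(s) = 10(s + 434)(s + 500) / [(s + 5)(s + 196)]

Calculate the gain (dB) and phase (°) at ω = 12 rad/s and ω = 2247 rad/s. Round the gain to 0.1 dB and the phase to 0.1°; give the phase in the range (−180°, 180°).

At s = jω = j12:
zero (s+434): 434 + j12 → |·| = √(434²+12²) = √188500 ≈ 434.17, ∠ = arctan(12/434) ≈ 1.58°
zero (s+500): 500 + j12 → |·| = √(500²+12²) = √250144 ≈ 500.14, ∠ = arctan(12/500) ≈ 1.37°
pole (s+5): 5 + j12 → |·| = √(5²+12²) = √169 ≈ 13, ∠ = arctan(12/5) ≈ 67.38°
pole (s+196): 196 + j12 → |·| = √(196²+12²) = √38560 ≈ 196.37, ∠ = arctan(12/196) ≈ 3.50°
|G| = 10 · 2.1715e+05 / 2552.8 ≈ 850.63
Gain = 20 log₁₀(850.63) ≈ 58.59 dB
∠G = 2.95° − 70.88° = -67.93°

At s = jω = j2247:
zero (s+434): 434 + j2247 → |·| = √(434²+2247²) = √5237365 ≈ 2288.5, ∠ = arctan(2247/434) ≈ 79.07°
zero (s+500): 500 + j2247 → |·| = √(500²+2247²) = √5299009 ≈ 2302, ∠ = arctan(2247/500) ≈ 77.45°
pole (s+5): 5 + j2247 → |·| = √(5²+2247²) = √5049034 ≈ 2247, ∠ = arctan(2247/5) ≈ 89.87°
pole (s+196): 196 + j2247 → |·| = √(196²+2247²) = √5087425 ≈ 2255.5, ∠ = arctan(2247/196) ≈ 85.01°
|G| = 10 · 5.2681e+06 / 5.0681e+06 ≈ 10.395
Gain = 20 log₁₀(10.395) ≈ 20.34 dB
∠G = 156.52° − 174.88° = -18.36°

ω = 12: 58.6 dB, -67.9°; ω = 2247: 20.3 dB, -18.4°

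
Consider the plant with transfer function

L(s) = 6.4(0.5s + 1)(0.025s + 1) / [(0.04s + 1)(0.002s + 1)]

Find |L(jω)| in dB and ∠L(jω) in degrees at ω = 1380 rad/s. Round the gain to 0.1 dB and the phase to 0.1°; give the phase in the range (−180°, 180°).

At ω = 1380 rad/s:
zero (1 + j1380·0.5) = 1 + j690 → |·| ≈ 690, ∠ ≈ 89.92°
zero (1 + j1380·0.025) = 1 + j34.5 → |·| ≈ 34.514, ∠ ≈ 88.34°
pole (1 + j1380·0.04) = 1 + j55.2 → |·| ≈ 55.209, ∠ ≈ 88.96°
pole (1 + j1380·0.002) = 1 + j2.76 → |·| ≈ 2.9356, ∠ ≈ 70.08°
|L| = 6.4 · 690 · 34.514 / (55.209 · 2.9356) ≈ 940.41
Gain = 20 log₁₀(940.41) ≈ 59.47 dB
∠L = (89.92° + 88.34°) − (88.96° + 70.08°) = 19.22°

59.5 dB, 19.2°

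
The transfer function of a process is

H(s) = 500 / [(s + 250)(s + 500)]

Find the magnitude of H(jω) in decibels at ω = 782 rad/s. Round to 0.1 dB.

-63.7 dB

At s = jω = j782:
pole (s+250): 250 + j782 → |·| = √(250²+782²) = √674024 ≈ 820.99, ∠ = arctan(782/250) ≈ 72.27°
pole (s+500): 500 + j782 → |·| = √(500²+782²) = √861524 ≈ 928.18, ∠ = arctan(782/500) ≈ 57.41°
|H| = 500 / 7.6203e+05 ≈ 0.00065614
Gain = 20 log₁₀(0.00065614) ≈ -63.66 dB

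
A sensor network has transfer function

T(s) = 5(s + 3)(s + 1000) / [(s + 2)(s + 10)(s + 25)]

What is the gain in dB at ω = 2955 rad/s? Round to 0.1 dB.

At s = jω = j2955:
zero (s+3): 3 + j2955 → |·| = √(3²+2955²) = √8732034 ≈ 2955, ∠ = arctan(2955/3) ≈ 89.94°
zero (s+1000): 1000 + j2955 → |·| = √(1000²+2955²) = √9732025 ≈ 3119.6, ∠ = arctan(2955/1000) ≈ 71.30°
pole (s+2): 2 + j2955 → |·| = √(2²+2955²) = √8732029 ≈ 2955, ∠ = arctan(2955/2) ≈ 89.96°
pole (s+10): 10 + j2955 → |·| = √(10²+2955²) = √8732125 ≈ 2955, ∠ = arctan(2955/10) ≈ 89.81°
pole (s+25): 25 + j2955 → |·| = √(25²+2955²) = √8732650 ≈ 2955.1, ∠ = arctan(2955/25) ≈ 89.52°
|T| = 5 · 9.2184e+06 / 2.5804e+10 ≈ 0.0017862
Gain = 20 log₁₀(0.0017862) ≈ -54.96 dB

-55.0 dB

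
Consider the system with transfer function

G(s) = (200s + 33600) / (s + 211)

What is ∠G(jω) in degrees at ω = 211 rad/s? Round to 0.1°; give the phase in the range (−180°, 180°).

6.5°

Substitute s = j211:
Numerator: 200(j211) + 33600 = 33600 + j42200
Denominator: (j211) + 211 = 211 + j211
|N| = √(33600² + 42200²) ≈ 53943, ∠N ≈ 51.47°
|D| = √(211² + 211²) ≈ 298.4, ∠D ≈ 45.00°
∠G = 51.47° − 45.00° = 6.47°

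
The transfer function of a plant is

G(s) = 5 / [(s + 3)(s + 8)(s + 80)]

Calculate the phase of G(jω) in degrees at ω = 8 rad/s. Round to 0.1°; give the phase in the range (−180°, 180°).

-120.2°

At s = jω = j8:
pole (s+3): 3 + j8 → |·| = √(3²+8²) = √73 ≈ 8.544, ∠ = arctan(8/3) ≈ 69.44°
pole (s+8): 8 + j8 → |·| = √(8²+8²) = √128 ≈ 11.314, ∠ = arctan(8/8) ≈ 45.00°
pole (s+80): 80 + j8 → |·| = √(80²+8²) = √6464 ≈ 80.399, ∠ = arctan(8/80) ≈ 5.71°
∠G = 0.00° − 120.15° = -120.15°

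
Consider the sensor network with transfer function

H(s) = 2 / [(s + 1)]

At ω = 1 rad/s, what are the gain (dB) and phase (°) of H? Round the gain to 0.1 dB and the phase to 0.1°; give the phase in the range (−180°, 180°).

At ω = 1 rad/s:
pole (1 + j1·1) = 1 + j1 → |·| ≈ 1.4142, ∠ ≈ 45.00°
|H| = 2 · 1 / (1.4142) ≈ 1.4142
Gain = 20 log₁₀(1.4142) ≈ 3.01 dB
∠H = (0°) − (45.00°) = -45.00°

3.0 dB, -45.0°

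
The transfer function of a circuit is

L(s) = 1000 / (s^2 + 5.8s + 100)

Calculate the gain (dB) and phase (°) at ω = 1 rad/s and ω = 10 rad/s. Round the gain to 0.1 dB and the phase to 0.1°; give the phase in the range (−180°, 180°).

ω = 1: 20.1 dB, -3.4°; ω = 10: 24.7 dB, -90.0°

At s = jω = j1:
quadratic: (j1)² + 5.8·j1 + 100 = 99 + j5.8 → |·| ≈ 99.17, ∠ ≈ 3.35°
|L| = 1000 / 99.17 ≈ 10.084
Gain = 20 log₁₀(10.084) ≈ 20.07 dB
∠L = 0.00° − 3.35° = -3.35°

At s = jω = j10:
quadratic: (j10)² + 5.8·j10 + 100 = 0 + j58 → |·| ≈ 58, ∠ ≈ 90.00°
|L| = 1000 / 58 ≈ 17.241
Gain = 20 log₁₀(17.241) ≈ 24.73 dB
∠L = 0.00° − 90.00° = -90.00°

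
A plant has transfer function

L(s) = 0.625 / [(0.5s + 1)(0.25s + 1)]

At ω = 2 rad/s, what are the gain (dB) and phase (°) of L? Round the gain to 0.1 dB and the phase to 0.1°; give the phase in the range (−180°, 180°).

-8.1 dB, -71.6°

At ω = 2 rad/s:
pole (1 + j2·0.5) = 1 + j1 → |·| ≈ 1.4142, ∠ ≈ 45.00°
pole (1 + j2·0.25) = 1 + j0.5 → |·| ≈ 1.118, ∠ ≈ 26.57°
|L| = 0.625 · 1 / (1.4142 · 1.118) ≈ 0.3953
Gain = 20 log₁₀(0.3953) ≈ -8.06 dB
∠L = (0°) − (45.00° + 26.57°) = -71.57°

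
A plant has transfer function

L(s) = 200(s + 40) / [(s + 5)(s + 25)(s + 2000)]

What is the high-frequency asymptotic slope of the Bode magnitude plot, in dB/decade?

Each pole contributes −20 dB/decade at high frequency; each zero contributes +20 dB/decade.
Net: 1 zero(s) − 3 pole(s) → -40 dB/decade.

-40 dB/decade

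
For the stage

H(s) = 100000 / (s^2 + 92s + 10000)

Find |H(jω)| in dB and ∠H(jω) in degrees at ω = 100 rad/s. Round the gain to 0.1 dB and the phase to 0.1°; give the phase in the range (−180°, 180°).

At s = jω = j100:
quadratic: (j100)² + 92·j100 + 10000 = 0 + j9200 → |·| ≈ 9200, ∠ ≈ 90.00°
|H| = 100000 / 9200 ≈ 10.87
Gain = 20 log₁₀(10.87) ≈ 20.72 dB
∠H = 0.00° − 90.00° = -90.00°

20.7 dB, -90.0°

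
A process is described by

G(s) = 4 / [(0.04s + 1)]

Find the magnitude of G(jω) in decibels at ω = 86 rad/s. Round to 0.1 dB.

At ω = 86 rad/s:
pole (1 + j86·0.04) = 1 + j3.44 → |·| ≈ 3.5824, ∠ ≈ 73.79°
|G| = 4 · 1 / (3.5824) ≈ 1.1166
Gain = 20 log₁₀(1.1166) ≈ 0.96 dB

1.0 dB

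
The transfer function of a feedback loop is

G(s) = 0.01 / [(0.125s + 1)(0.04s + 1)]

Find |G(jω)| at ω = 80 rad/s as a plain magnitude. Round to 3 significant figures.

At ω = 80 rad/s:
pole (1 + j80·0.125) = 1 + j10 → |·| ≈ 10.05, ∠ ≈ 84.29°
pole (1 + j80·0.04) = 1 + j3.2 → |·| ≈ 3.3526, ∠ ≈ 72.65°
|G| = 0.01 · 1 / (10.05 · 3.3526) ≈ 0.00029679

0.000297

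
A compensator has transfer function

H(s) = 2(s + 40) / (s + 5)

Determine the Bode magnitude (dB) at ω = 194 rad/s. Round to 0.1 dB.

6.2 dB

At s = jω = j194:
zero (s+40): 40 + j194 → |·| = √(40²+194²) = √39236 ≈ 198.08, ∠ = arctan(194/40) ≈ 78.35°
pole (s+5): 5 + j194 → |·| = √(5²+194²) = √37661 ≈ 194.06, ∠ = arctan(194/5) ≈ 88.52°
|H| = 2 · 198.08 / 194.06 ≈ 2.0414
Gain = 20 log₁₀(2.0414) ≈ 6.20 dB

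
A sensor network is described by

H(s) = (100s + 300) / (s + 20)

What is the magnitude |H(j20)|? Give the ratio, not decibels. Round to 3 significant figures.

71.5

Substitute s = j20:
Numerator: 100(j20) + 300 = 300 + j2000
Denominator: (j20) + 20 = 20 + j20
|N| = √(300² + 2000²) ≈ 2022.4, ∠N ≈ 81.47°
|D| = √(20² + 20²) ≈ 28.284, ∠D ≈ 45.00°
|H| = 2022.4 / 28.284 ≈ 71.503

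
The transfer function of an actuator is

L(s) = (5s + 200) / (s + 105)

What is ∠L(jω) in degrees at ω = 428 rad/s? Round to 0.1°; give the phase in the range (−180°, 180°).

8.4°

Substitute s = j428:
Numerator: 5(j428) + 200 = 200 + j2140
Denominator: (j428) + 105 = 105 + j428
|N| = √(200² + 2140²) ≈ 2149.3, ∠N ≈ 84.66°
|D| = √(105² + 428²) ≈ 440.69, ∠D ≈ 76.22°
∠L = 84.66° − 76.22° = 8.44°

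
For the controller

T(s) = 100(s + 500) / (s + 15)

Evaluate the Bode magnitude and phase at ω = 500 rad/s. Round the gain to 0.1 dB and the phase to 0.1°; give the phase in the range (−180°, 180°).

43.0 dB, -43.3°

At s = jω = j500:
zero (s+500): 500 + j500 → |·| = √(500²+500²) = √500000 ≈ 707.11, ∠ = arctan(500/500) ≈ 45.00°
pole (s+15): 15 + j500 → |·| = √(15²+500²) = √250225 ≈ 500.22, ∠ = arctan(500/15) ≈ 88.28°
|T| = 100 · 707.11 / 500.22 ≈ 141.36
Gain = 20 log₁₀(141.36) ≈ 43.01 dB
∠T = 45.00° − 88.28° = -43.28°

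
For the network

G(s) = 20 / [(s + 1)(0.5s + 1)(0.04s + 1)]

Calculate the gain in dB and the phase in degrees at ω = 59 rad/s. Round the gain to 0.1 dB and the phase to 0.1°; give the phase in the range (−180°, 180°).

At ω = 59 rad/s:
pole (1 + j59·1) = 1 + j59 → |·| ≈ 59.008, ∠ ≈ 89.03°
pole (1 + j59·0.5) = 1 + j29.5 → |·| ≈ 29.517, ∠ ≈ 88.06°
pole (1 + j59·0.04) = 1 + j2.36 → |·| ≈ 2.5631, ∠ ≈ 67.04°
|G| = 20 · 1 / (59.008 · 29.517 · 2.5631) ≈ 0.00448
Gain = 20 log₁₀(0.00448) ≈ -46.97 dB
∠G = (0°) − (89.03° + 88.06° + 67.04°) = -244.13° ≡ 115.87° (principal value)

-47.0 dB, 115.9°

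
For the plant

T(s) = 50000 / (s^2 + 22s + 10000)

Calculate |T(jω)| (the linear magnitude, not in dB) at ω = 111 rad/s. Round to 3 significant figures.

At s = jω = j111:
quadratic: (j111)² + 22·j111 + 10000 = -2321 + j2442 → |·| ≈ 3369, ∠ ≈ 133.54°
|T| = 50000 / 3369 ≈ 14.841

14.8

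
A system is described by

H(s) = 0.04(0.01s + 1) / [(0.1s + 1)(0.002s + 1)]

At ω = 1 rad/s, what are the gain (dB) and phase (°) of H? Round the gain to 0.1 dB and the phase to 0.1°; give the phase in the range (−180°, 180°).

-28.0 dB, -5.3°

At ω = 1 rad/s:
zero (1 + j1·0.01) = 1 + j0.01 → |·| ≈ 1, ∠ ≈ 0.57°
pole (1 + j1·0.1) = 1 + j0.1 → |·| ≈ 1.005, ∠ ≈ 5.71°
pole (1 + j1·0.002) = 1 + j0.002 → |·| ≈ 1, ∠ ≈ 0.11°
|H| = 0.04 · 1 / (1.005 · 1) ≈ 0.039801
Gain = 20 log₁₀(0.039801) ≈ -28.00 dB
∠H = (0.57°) − (5.71° + 0.11°) = -5.25°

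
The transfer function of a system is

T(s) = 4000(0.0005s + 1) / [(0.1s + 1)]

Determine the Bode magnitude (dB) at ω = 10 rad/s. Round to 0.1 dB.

69.0 dB

At ω = 10 rad/s:
zero (1 + j10·0.0005) = 1 + j0.005 → |·| ≈ 1, ∠ ≈ 0.29°
pole (1 + j10·0.1) = 1 + j1 → |·| ≈ 1.4142, ∠ ≈ 45.00°
|T| = 4000 · 1 / (1.4142) ≈ 2828.5
Gain = 20 log₁₀(2828.5) ≈ 69.03 dB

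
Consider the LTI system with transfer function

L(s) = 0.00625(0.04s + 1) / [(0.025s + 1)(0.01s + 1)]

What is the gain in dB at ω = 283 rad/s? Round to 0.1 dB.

At ω = 283 rad/s:
zero (1 + j283·0.04) = 1 + j11.32 → |·| ≈ 11.364, ∠ ≈ 84.95°
pole (1 + j283·0.025) = 1 + j7.075 → |·| ≈ 7.1453, ∠ ≈ 81.95°
pole (1 + j283·0.01) = 1 + j2.83 → |·| ≈ 3.0015, ∠ ≈ 70.54°
|L| = 0.00625 · 11.364 / (7.1453 · 3.0015) ≈ 0.0033117
Gain = 20 log₁₀(0.0033117) ≈ -49.60 dB

-49.6 dB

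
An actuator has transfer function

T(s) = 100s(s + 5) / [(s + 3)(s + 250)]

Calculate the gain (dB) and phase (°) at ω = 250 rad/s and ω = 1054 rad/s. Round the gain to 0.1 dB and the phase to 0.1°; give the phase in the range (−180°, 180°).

ω = 250: 37.0 dB, 44.5°; ω = 1054: 39.8 dB, 13.2°

At s = jω = j250:
zero (s+5): 5 + j250 → |·| = √(5²+250²) = √62525 ≈ 250.05, ∠ = arctan(250/5) ≈ 88.85°
zero at origin: s = j250 → |·| = 250, ∠ = 90.00°
pole (s+3): 3 + j250 → |·| = √(3²+250²) = √62509 ≈ 250.02, ∠ = arctan(250/3) ≈ 89.31°
pole (s+250): 250 + j250 → |·| = √(250²+250²) = √125000 ≈ 353.55, ∠ = arctan(250/250) ≈ 45.00°
|T| = 100 · 62512 / 88395 ≈ 70.719
Gain = 20 log₁₀(70.719) ≈ 36.99 dB
∠T = 178.85° − 134.31° = 44.54°

At s = jω = j1054:
zero (s+5): 5 + j1054 → |·| = √(5²+1054²) = √1110941 ≈ 1054, ∠ = arctan(1054/5) ≈ 89.73°
zero at origin: s = j1054 → |·| = 1054, ∠ = 90.00°
pole (s+3): 3 + j1054 → |·| = √(3²+1054²) = √1110925 ≈ 1054, ∠ = arctan(1054/3) ≈ 89.84°
pole (s+250): 250 + j1054 → |·| = √(250²+1054²) = √1173416 ≈ 1083.2, ∠ = arctan(1054/250) ≈ 76.66°
|T| = 100 · 1.1109e+06 / 1.1417e+06 ≈ 97.302
Gain = 20 log₁₀(97.302) ≈ 39.76 dB
∠T = 179.73° − 166.50° = 13.23°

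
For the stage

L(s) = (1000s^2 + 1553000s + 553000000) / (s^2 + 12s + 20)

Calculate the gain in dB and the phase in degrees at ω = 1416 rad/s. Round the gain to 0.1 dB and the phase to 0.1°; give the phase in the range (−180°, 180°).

62.4 dB, -56.1°

Substitute s = j1416:
Numerator: 1000(j1416)^2 + 1553000(j1416) + 553000000 = -1452056000 + j2199048000
Denominator: (j1416)^2 + 12(j1416) + 20 = -2005036 + j16992
|N| = √(1452056000² + 2199048000²) ≈ 2.6352e+09, ∠N ≈ 123.44°
|D| = √(2005036² + 16992²) ≈ 2.0051e+06, ∠D ≈ 179.51°
|L| = 2.6352e+09 / 2.0051e+06 ≈ 1314.2
Gain = 20 log₁₀(1314.2) ≈ 62.37 dB
∠L = 123.44° − 179.51° = -56.07°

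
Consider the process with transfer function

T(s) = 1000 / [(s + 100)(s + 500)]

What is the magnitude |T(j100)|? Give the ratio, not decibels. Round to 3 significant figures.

At s = jω = j100:
pole (s+100): 100 + j100 → |·| = √(100²+100²) = √20000 ≈ 141.42, ∠ = arctan(100/100) ≈ 45.00°
pole (s+500): 500 + j100 → |·| = √(500²+100²) = √260000 ≈ 509.9, ∠ = arctan(100/500) ≈ 11.31°
|T| = 1000 / 72110 ≈ 0.013868

0.0139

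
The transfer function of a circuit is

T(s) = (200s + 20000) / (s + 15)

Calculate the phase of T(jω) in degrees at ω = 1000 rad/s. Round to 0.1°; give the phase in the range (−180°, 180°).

-4.9°

Substitute s = j1000:
Numerator: 200(j1000) + 20000 = 20000 + j200000
Denominator: (j1000) + 15 = 15 + j1000
|N| = √(20000² + 200000²) ≈ 2.01e+05, ∠N ≈ 84.29°
|D| = √(15² + 1000²) ≈ 1000.1, ∠D ≈ 89.14°
∠T = 84.29° − 89.14° = -4.85°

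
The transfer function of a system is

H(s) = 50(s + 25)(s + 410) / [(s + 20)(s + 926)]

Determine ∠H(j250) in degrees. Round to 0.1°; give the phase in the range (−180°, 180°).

At s = jω = j250:
zero (s+25): 25 + j250 → |·| = √(25²+250²) = √63125 ≈ 251.25, ∠ = arctan(250/25) ≈ 84.29°
zero (s+410): 410 + j250 → |·| = √(410²+250²) = √230600 ≈ 480.21, ∠ = arctan(250/410) ≈ 31.37°
pole (s+20): 20 + j250 → |·| = √(20²+250²) = √62900 ≈ 250.8, ∠ = arctan(250/20) ≈ 85.43°
pole (s+926): 926 + j250 → |·| = √(926²+250²) = √919976 ≈ 959.15, ∠ = arctan(250/926) ≈ 15.11°
∠H = 115.66° − 100.54° = 15.12°

15.1°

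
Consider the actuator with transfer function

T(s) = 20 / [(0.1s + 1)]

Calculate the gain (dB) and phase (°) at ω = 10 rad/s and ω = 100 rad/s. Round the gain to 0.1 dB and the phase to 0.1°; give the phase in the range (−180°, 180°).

At ω = 10 rad/s:
pole (1 + j10·0.1) = 1 + j1 → |·| ≈ 1.4142, ∠ ≈ 45.00°
|T| = 20 · 1 / (1.4142) ≈ 14.142
Gain = 20 log₁₀(14.142) ≈ 23.01 dB
∠T = (0°) − (45.00°) = -45.00°

At ω = 100 rad/s:
pole (1 + j100·0.1) = 1 + j10 → |·| ≈ 10.05, ∠ ≈ 84.29°
|T| = 20 · 1 / (10.05) ≈ 1.99
Gain = 20 log₁₀(1.99) ≈ 5.98 dB
∠T = (0°) − (84.29°) = -84.29°

ω = 10: 23.0 dB, -45.0°; ω = 100: 6.0 dB, -84.3°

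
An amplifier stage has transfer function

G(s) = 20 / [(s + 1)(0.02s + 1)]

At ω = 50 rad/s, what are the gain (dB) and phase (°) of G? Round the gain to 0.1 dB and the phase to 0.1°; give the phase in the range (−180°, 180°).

-11.0 dB, -133.9°

At ω = 50 rad/s:
pole (1 + j50·1) = 1 + j50 → |·| ≈ 50.01, ∠ ≈ 88.85°
pole (1 + j50·0.02) = 1 + j1 → |·| ≈ 1.4142, ∠ ≈ 45.00°
|G| = 20 · 1 / (50.01 · 1.4142) ≈ 0.28279
Gain = 20 log₁₀(0.28279) ≈ -10.97 dB
∠G = (0°) − (88.85° + 45.00°) = -133.85°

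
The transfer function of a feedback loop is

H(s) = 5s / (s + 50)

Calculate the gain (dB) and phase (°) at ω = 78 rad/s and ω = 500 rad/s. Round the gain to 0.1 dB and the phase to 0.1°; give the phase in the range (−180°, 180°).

ω = 78: 12.5 dB, 32.7°; ω = 500: 13.9 dB, 5.7°

At s = jω = j78:
zero at origin: s = j78 → |·| = 78, ∠ = 90.00°
pole (s+50): 50 + j78 → |·| = √(50²+78²) = √8584 ≈ 92.65, ∠ = arctan(78/50) ≈ 57.34°
|H| = 5 · 78 / 92.65 ≈ 4.2094
Gain = 20 log₁₀(4.2094) ≈ 12.48 dB
∠H = 90.00° − 57.34° = 32.66°

At s = jω = j500:
zero at origin: s = j500 → |·| = 500, ∠ = 90.00°
pole (s+50): 50 + j500 → |·| = √(50²+500²) = √252500 ≈ 502.49, ∠ = arctan(500/50) ≈ 84.29°
|H| = 5 · 500 / 502.49 ≈ 4.9752
Gain = 20 log₁₀(4.9752) ≈ 13.94 dB
∠H = 90.00° − 84.29° = 5.71°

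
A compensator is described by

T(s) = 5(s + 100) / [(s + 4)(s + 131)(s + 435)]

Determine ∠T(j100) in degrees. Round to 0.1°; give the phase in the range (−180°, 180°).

At s = jω = j100:
zero (s+100): 100 + j100 → |·| = √(100²+100²) = √20000 ≈ 141.42, ∠ = arctan(100/100) ≈ 45.00°
pole (s+4): 4 + j100 → |·| = √(4²+100²) = √10016 ≈ 100.08, ∠ = arctan(100/4) ≈ 87.71°
pole (s+131): 131 + j100 → |·| = √(131²+100²) = √27161 ≈ 164.81, ∠ = arctan(100/131) ≈ 37.36°
pole (s+435): 435 + j100 → |·| = √(435²+100²) = √199225 ≈ 446.35, ∠ = arctan(100/435) ≈ 12.95°
∠T = 45.00° − 138.02° = -93.02°

-93.0°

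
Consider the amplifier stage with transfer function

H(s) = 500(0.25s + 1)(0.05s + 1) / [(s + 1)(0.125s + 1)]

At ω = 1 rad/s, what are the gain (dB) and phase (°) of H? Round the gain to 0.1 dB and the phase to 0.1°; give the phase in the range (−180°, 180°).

51.2 dB, -35.2°

At ω = 1 rad/s:
zero (1 + j1·0.25) = 1 + j0.25 → |·| ≈ 1.0308, ∠ ≈ 14.04°
zero (1 + j1·0.05) = 1 + j0.05 → |·| ≈ 1.0012, ∠ ≈ 2.86°
pole (1 + j1·1) = 1 + j1 → |·| ≈ 1.4142, ∠ ≈ 45.00°
pole (1 + j1·0.125) = 1 + j0.125 → |·| ≈ 1.0078, ∠ ≈ 7.13°
|H| = 500 · 1.0308 · 1.0012 / (1.4142 · 1.0078) ≈ 362.06
Gain = 20 log₁₀(362.06) ≈ 51.18 dB
∠H = (14.04° + 2.86°) − (45.00° + 7.13°) = -35.23°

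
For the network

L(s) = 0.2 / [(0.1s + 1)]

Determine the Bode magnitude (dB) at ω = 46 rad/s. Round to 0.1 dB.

-27.4 dB

At ω = 46 rad/s:
pole (1 + j46·0.1) = 1 + j4.6 → |·| ≈ 4.7074, ∠ ≈ 77.74°
|L| = 0.2 · 1 / (4.7074) ≈ 0.042486
Gain = 20 log₁₀(0.042486) ≈ -27.44 dB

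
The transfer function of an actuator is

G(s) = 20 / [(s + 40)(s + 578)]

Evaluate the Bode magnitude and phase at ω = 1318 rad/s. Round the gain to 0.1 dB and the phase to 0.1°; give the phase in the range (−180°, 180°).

-99.5 dB, -154.6°

At s = jω = j1318:
pole (s+40): 40 + j1318 → |·| = √(40²+1318²) = √1738724 ≈ 1318.6, ∠ = arctan(1318/40) ≈ 88.26°
pole (s+578): 578 + j1318 → |·| = √(578²+1318²) = √2071208 ≈ 1439.2, ∠ = arctan(1318/578) ≈ 66.32°
|G| = 20 / 1.8977e+06 ≈ 1.0539e-05
Gain = 20 log₁₀(1.0539e-05) ≈ -99.54 dB
∠G = 0.00° − 154.58° = -154.58°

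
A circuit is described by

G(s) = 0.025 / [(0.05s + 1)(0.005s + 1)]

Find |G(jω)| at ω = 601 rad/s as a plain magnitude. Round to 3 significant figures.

At ω = 601 rad/s:
pole (1 + j601·0.05) = 1 + j30.05 → |·| ≈ 30.067, ∠ ≈ 88.09°
pole (1 + j601·0.005) = 1 + j3.005 → |·| ≈ 3.167, ∠ ≈ 71.59°
|G| = 0.025 · 1 / (30.067 · 3.167) ≈ 0.00026254

0.000263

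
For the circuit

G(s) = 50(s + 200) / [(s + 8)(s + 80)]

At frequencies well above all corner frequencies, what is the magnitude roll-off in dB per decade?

-20 dB/decade

Each pole contributes −20 dB/decade at high frequency; each zero contributes +20 dB/decade.
Net: 1 zero(s) − 2 pole(s) → -20 dB/decade.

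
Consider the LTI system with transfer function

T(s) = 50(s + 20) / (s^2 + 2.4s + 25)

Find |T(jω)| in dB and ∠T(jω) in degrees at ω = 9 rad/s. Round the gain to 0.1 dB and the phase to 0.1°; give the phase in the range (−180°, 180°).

25.2 dB, -134.7°

At s = jω = j9:
zero (s+20): 20 + j9 → |·| = √(20²+9²) = √481 ≈ 21.932, ∠ = arctan(9/20) ≈ 24.23°
quadratic: (j9)² + 2.4·j9 + 25 = -56 + j21.6 → |·| ≈ 60.021, ∠ ≈ 158.91°
|T| = 50 · 21.932 / 60.021 ≈ 18.27
Gain = 20 log₁₀(18.27) ≈ 25.23 dB
∠T = 24.23° − 158.91° = -134.68°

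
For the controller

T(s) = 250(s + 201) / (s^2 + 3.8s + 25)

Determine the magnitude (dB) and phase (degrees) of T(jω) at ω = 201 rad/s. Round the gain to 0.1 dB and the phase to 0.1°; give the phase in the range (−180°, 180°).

4.9 dB, -133.9°

At s = jω = j201:
zero (s+201): 201 + j201 → |·| = √(201²+201²) = √80802 ≈ 284.26, ∠ = arctan(201/201) ≈ 45.00°
quadratic: (j201)² + 3.8·j201 + 25 = -40376 + j763.8 → |·| ≈ 40383, ∠ ≈ 178.92°
|T| = 250 · 284.26 / 40383 ≈ 1.7598
Gain = 20 log₁₀(1.7598) ≈ 4.91 dB
∠T = 45.00° − 178.92° = -133.92°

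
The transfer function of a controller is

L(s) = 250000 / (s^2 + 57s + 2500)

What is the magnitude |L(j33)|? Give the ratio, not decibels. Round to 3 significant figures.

At s = jω = j33:
quadratic: (j33)² + 57·j33 + 2500 = 1411 + j1881 → |·| ≈ 2351.4, ∠ ≈ 53.13°
|L| = 250000 / 2351.4 ≈ 106.32

106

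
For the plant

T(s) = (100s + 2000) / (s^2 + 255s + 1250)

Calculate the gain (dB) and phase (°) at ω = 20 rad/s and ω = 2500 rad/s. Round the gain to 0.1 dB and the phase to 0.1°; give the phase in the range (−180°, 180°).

Substitute s = j20:
Numerator: 100(j20) + 2000 = 2000 + j2000
Denominator: (j20)^2 + 255(j20) + 1250 = 850 + j5100
|N| = √(2000² + 2000²) ≈ 2828.4, ∠N ≈ 45.00°
|D| = √(850² + 5100²) ≈ 5170.3, ∠D ≈ 80.54°
|T| = 2828.4 / 5170.3 ≈ 0.54705
Gain = 20 log₁₀(0.54705) ≈ -5.24 dB
∠T = 45.00° − 80.54° = -35.54°

Substitute s = j2500:
Numerator: 100(j2500) + 2000 = 2000 + j250000
Denominator: (j2500)^2 + 255(j2500) + 1250 = -6248750 + j637500
|N| = √(2000² + 250000²) ≈ 2.5001e+05, ∠N ≈ 89.54°
|D| = √(6248750² + 637500²) ≈ 6.2812e+06, ∠D ≈ 174.17°
|T| = 2.5001e+05 / 6.2812e+06 ≈ 0.039803
Gain = 20 log₁₀(0.039803) ≈ -28.00 dB
∠T = 89.54° − 174.17° = -84.63°

ω = 20: -5.2 dB, -35.5°; ω = 2500: -28.0 dB, -84.6°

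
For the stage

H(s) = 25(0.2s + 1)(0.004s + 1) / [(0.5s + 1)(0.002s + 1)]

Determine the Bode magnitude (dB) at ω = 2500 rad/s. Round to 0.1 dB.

At ω = 2500 rad/s:
zero (1 + j2500·0.2) = 1 + j500 → |·| ≈ 500, ∠ ≈ 89.89°
zero (1 + j2500·0.004) = 1 + j10 → |·| ≈ 10.05, ∠ ≈ 84.29°
pole (1 + j2500·0.5) = 1 + j1250 → |·| ≈ 1250, ∠ ≈ 89.95°
pole (1 + j2500·0.002) = 1 + j5 → |·| ≈ 5.099, ∠ ≈ 78.69°
|H| = 25 · 500 · 10.05 / (1250 · 5.099) ≈ 19.71
Gain = 20 log₁₀(19.71) ≈ 25.89 dB

25.9 dB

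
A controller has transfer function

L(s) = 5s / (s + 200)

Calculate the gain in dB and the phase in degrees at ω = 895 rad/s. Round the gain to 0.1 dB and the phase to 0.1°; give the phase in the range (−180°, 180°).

13.8 dB, 12.6°

At s = jω = j895:
zero at origin: s = j895 → |·| = 895, ∠ = 90.00°
pole (s+200): 200 + j895 → |·| = √(200²+895²) = √841025 ≈ 917.07, ∠ = arctan(895/200) ≈ 77.40°
|L| = 5 · 895 / 917.07 ≈ 4.8797
Gain = 20 log₁₀(4.8797) ≈ 13.77 dB
∠L = 90.00° − 77.40° = 12.60°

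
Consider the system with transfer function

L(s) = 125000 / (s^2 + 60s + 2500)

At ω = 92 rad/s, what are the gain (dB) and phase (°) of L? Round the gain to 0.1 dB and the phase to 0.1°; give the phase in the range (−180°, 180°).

At s = jω = j92:
quadratic: (j92)² + 60·j92 + 2500 = -5964 + j5520 → |·| ≈ 8126.5, ∠ ≈ 137.21°
|L| = 125000 / 8126.5 ≈ 15.382
Gain = 20 log₁₀(15.382) ≈ 23.74 dB
∠L = 0.00° − 137.21° = -137.21°

23.7 dB, -137.2°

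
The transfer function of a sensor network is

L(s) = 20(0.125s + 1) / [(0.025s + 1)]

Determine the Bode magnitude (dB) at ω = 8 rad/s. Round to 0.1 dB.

28.9 dB

At ω = 8 rad/s:
zero (1 + j8·0.125) = 1 + j1 → |·| ≈ 1.4142, ∠ ≈ 45.00°
pole (1 + j8·0.025) = 1 + j0.2 → |·| ≈ 1.0198, ∠ ≈ 11.31°
|L| = 20 · 1.4142 / (1.0198) ≈ 27.735
Gain = 20 log₁₀(27.735) ≈ 28.86 dB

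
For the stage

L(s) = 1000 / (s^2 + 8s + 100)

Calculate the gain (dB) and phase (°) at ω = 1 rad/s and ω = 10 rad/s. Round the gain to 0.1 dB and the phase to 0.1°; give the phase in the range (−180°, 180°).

At s = jω = j1:
quadratic: (j1)² + 8·j1 + 100 = 99 + j8 → |·| ≈ 99.323, ∠ ≈ 4.62°
|L| = 1000 / 99.323 ≈ 10.068
Gain = 20 log₁₀(10.068) ≈ 20.06 dB
∠L = 0.00° − 4.62° = -4.62°

At s = jω = j10:
quadratic: (j10)² + 8·j10 + 100 = 0 + j80 → |·| ≈ 80, ∠ ≈ 90.00°
|L| = 1000 / 80 ≈ 12.5
Gain = 20 log₁₀(12.5) ≈ 21.94 dB
∠L = 0.00° − 90.00° = -90.00°

ω = 1: 20.1 dB, -4.6°; ω = 10: 21.9 dB, -90.0°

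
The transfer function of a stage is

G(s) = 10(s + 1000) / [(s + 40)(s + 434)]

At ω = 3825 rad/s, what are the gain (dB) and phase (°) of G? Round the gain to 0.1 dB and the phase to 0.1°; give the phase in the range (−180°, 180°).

At s = jω = j3825:
zero (s+1000): 1000 + j3825 → |·| = √(1000²+3825²) = √15630625 ≈ 3953.6, ∠ = arctan(3825/1000) ≈ 75.35°
pole (s+40): 40 + j3825 → |·| = √(40²+3825²) = √14632225 ≈ 3825.2, ∠ = arctan(3825/40) ≈ 89.40°
pole (s+434): 434 + j3825 → |·| = √(434²+3825²) = √14818981 ≈ 3849.5, ∠ = arctan(3825/434) ≈ 83.53°
|G| = 10 · 3953.6 / 1.4725e+07 ≈ 0.002685
Gain = 20 log₁₀(0.002685) ≈ -51.42 dB
∠G = 75.35° − 172.93° = -97.58°

-51.4 dB, -97.6°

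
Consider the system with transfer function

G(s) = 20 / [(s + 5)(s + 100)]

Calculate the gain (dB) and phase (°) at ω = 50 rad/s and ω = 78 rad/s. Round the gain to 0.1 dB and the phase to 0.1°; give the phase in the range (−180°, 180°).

At s = jω = j50:
pole (s+5): 5 + j50 → |·| = √(5²+50²) = √2525 ≈ 50.249, ∠ = arctan(50/5) ≈ 84.29°
pole (s+100): 100 + j50 → |·| = √(100²+50²) = √12500 ≈ 111.8, ∠ = arctan(50/100) ≈ 26.57°
|G| = 20 / 5617.8 ≈ 0.0035601
Gain = 20 log₁₀(0.0035601) ≈ -48.97 dB
∠G = 0.00° − 110.86° = -110.86°

At s = jω = j78:
pole (s+5): 5 + j78 → |·| = √(5²+78²) = √6109 ≈ 78.16, ∠ = arctan(78/5) ≈ 86.33°
pole (s+100): 100 + j78 → |·| = √(100²+78²) = √16084 ≈ 126.82, ∠ = arctan(78/100) ≈ 37.95°
|G| = 20 / 9912.3 ≈ 0.0020177
Gain = 20 log₁₀(0.0020177) ≈ -53.90 dB
∠G = 0.00° − 124.28° = -124.28°

ω = 50: -49.0 dB, -110.9°; ω = 78: -53.9 dB, -124.3°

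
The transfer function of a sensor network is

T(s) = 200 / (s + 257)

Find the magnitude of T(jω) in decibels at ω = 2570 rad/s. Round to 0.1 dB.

-22.2 dB

Substitute s = j2570:
Numerator: 200 = 200 + j0
Denominator: (j2570) + 257 = 257 + j2570
|N| = √(200² + 0²) ≈ 200, ∠N ≈ 0.00°
|D| = √(257² + 2570²) ≈ 2582.8, ∠D ≈ 84.29°
|T| = 200 / 2582.8 ≈ 0.077435
Gain = 20 log₁₀(0.077435) ≈ -22.22 dB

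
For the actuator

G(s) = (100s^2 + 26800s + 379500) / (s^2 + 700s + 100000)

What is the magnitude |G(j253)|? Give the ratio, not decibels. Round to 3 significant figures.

50.2

Substitute s = j253:
Numerator: 100(j253)^2 + 26800(j253) + 379500 = -6021400 + j6780400
Denominator: (j253)^2 + 700(j253) + 100000 = 35991 + j177100
|N| = √(6021400² + 6780400²) ≈ 9.0681e+06, ∠N ≈ 131.61°
|D| = √(35991² + 177100²) ≈ 1.8072e+05, ∠D ≈ 78.51°
|G| = 9.0681e+06 / 1.8072e+05 ≈ 50.178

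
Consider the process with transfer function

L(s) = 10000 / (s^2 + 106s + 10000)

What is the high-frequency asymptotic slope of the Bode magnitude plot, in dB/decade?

-40 dB/decade

Each pole contributes −20 dB/decade at high frequency; each zero contributes +20 dB/decade.
Net: 0 zero(s) − 2 pole(s) → -40 dB/decade.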